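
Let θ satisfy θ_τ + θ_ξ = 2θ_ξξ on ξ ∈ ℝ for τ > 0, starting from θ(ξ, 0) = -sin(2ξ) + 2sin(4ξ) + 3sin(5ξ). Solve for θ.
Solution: Moving frame: η = ξ - τ, σ = τ, θ = u(η,σ), so θ_τ = u_σ - u_η and θ_ξξ = u_ηη.
Hence θ_τ + θ_ξ = u_σ and the PDE becomes the heat equation u_σ = 2u_ηη on η ∈ ℝ.
Initial data: u(η,0) = θ(η,0) = -sin(2η) + 2sin(4η) + 3sin(5η). Each mode sin(nη) decays as exp(-2n²σ) on ℝ, so u(η,σ) = Σ c_n exp(-2n²σ) sin(nη) with c_2=-1, c_4=2, c_5=3: u(η,σ) = -exp(-8σ)sin(2η) + 2exp(-32σ)sin(4η) + 3exp(-50σ)sin(5η).
Substituting back: θ(ξ,τ) = u(ξ - τ, τ).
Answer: θ(ξ, τ) = -exp(-8τ)sin(2ξ - 2τ) + 2exp(-32τ)sin(4ξ - 4τ) + 3exp(-50τ)sin(5ξ - 5τ)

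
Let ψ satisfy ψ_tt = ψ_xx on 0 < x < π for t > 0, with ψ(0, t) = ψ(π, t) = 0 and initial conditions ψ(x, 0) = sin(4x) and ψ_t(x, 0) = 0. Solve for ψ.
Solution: Separating variables: ψ = Σ [A_n cos(ω_n t) + B_n sin(ω_n t)] sin(nx), ω_n = n. From ICs: A_4=1.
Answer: ψ(x, t) = sin(4x)cos(4t)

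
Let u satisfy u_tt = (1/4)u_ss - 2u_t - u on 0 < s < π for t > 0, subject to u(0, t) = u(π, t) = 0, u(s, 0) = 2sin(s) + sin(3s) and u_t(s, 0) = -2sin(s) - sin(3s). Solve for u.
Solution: Substitute u = exp(-t)w, i.e. w = exp(t)u.
By the product rule, u_t = exp(-t)(w_t - w), u_tt = exp(-t)(w_tt - 2w_t + w), u_ss = exp(-t)w_ss.
Substituting into the PDE and dividing by exp(-t): w_tt - 2w_t + w = (1/4)w_ss - 2(w_t - w) - w.
The lower-order terms cancel, leaving the standard wave equation w_tt = (1/4)w_ss.
Initial data for w: w(s,0) = u(s,0) = 2sin(s) + sin(3s); w_t(s,0) = u_t(s,0) + u(s,0) = 0. The boundary conditions carry over: w(0,t) = w(π,t) = 0.
Solve for w:
  Using separation of variables w = X(s)T(t):
  Eigenfunctions: sin(ns), n = 1, 2, 3, ...
  General solution: w(s, t) = Σ [A_n cos(n t/2) + B_n sin(n t/2)] sin(ns)
  From w(s,0) = 2sin(s) + sin(3s): A_1=2, A_3=1. From w_t(s,0) = 0: all B_n = 0.
Hence w(s,t) = 2sin(s)cos(t/2) + sin(3s)cos(3t/2).
Transform back: u(s,t) = exp(-t)w(s,t).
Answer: u(s, t) = 2exp(-t)sin(s)cos(t/2) + exp(-t)sin(3s)cos(3t/2)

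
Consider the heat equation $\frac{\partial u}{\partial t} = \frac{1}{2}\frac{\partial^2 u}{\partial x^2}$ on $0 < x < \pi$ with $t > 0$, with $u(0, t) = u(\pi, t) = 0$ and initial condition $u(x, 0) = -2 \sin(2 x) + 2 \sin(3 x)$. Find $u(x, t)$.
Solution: Separating variables: $u = \sum c_n e^{-n^2t/2} \sin(nx)$. From $u(x,0) = -2 \sin(2 x) + 2 \sin(3 x)$: $c_2=-2, c_3=2$.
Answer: $u(x, t) = -2 e^{-2 t} \sin(2 x) + 2 e^{-9 t/2} \sin(3 x)$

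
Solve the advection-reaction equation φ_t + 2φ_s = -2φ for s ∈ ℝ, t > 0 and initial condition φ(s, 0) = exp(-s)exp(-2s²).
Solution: Substitute φ = exp(-s)u, i.e. u = exp(s)φ.
By the product rule, φ_s = exp(-s)(u_s - u), φ_t = exp(-s)u_t.
Substituting into the PDE and dividing by exp(-s): u_t + 2(u_s - u) = -2u.
The lower-order terms cancel, leaving the standard advection equation u_t + 2u_s = 0.
Initial data for u: u(s,0) = exp(s)φ(s,0) = exp(-2s²).
Solve for u:
  By method of characteristics (waves move right with speed 2):
  Along characteristics s - 2t = const, u is constant, so u(s,t) = f(s - 2t) with f = u(·, 0).
Hence u(s,t) = exp(-2(s - 2t)²).
Transform back: φ(s,t) = exp(-s)u(s,t).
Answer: φ(s, t) = exp(-s)exp(-2(s - 2t)²)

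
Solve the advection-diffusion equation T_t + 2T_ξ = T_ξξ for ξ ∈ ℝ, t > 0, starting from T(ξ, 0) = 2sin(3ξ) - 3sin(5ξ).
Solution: Moving frame: η = ξ - 2t, σ = t, T = u(η,σ), so T_t = u_σ - 2u_η and T_ξξ = u_ηη.
Hence T_t + 2T_ξ = u_σ and the PDE becomes the heat equation u_σ = u_ηη on η ∈ ℝ.
Initial data: u(η,0) = T(η,0) = 2sin(3η) - 3sin(5η). Each mode sin(nη) decays as exp(-n²σ) on ℝ, so u(η,σ) = Σ c_n exp(-n²σ) sin(nη) with c_3=2, c_5=-3: u(η,σ) = 2exp(-9σ)sin(3η) - 3exp(-25σ)sin(5η).
Substituting back: T(ξ,t) = u(ξ - 2t, t).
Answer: T(ξ, t) = -2exp(-9t)sin(6t - 3ξ) + 3exp(-25t)sin(10t - 5ξ)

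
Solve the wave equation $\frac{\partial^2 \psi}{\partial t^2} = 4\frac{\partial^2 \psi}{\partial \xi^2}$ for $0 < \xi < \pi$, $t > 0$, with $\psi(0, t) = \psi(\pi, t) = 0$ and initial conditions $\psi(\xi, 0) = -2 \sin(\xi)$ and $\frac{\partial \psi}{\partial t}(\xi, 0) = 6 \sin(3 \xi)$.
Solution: Using separation of variables $\psi = X(\xi)T(t)$:
Eigenfunctions: $\sin(n\xi)$, $n = 1, 2, 3, \ldots$
General solution: $\psi(\xi, t) = \sum [A_n \cos(2n t) + B_n \sin(2n t)] \sin(n\xi)$
From $\psi(\xi,0) = -2 \sin(\xi)$: $A_1=-2$. From $\psi_t(\xi,0) = 6 \sin(3 \xi)$, using $\psi_t(\xi,0) = \sum \omega_n B_n \sin(n\xi)$ with $\omega_n = 2n$: $B_3 = 6/6 = 1$.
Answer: $\psi(\xi, t) = -2 \sin(\xi) \cos(2 t) + \sin(3 \xi) \sin(6 t)$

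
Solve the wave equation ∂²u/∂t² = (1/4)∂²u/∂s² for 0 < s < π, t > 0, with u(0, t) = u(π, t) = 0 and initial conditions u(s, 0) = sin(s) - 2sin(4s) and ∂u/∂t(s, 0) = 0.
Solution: Using separation of variables u = X(s)T(t):
Eigenfunctions: sin(ns), n = 1, 2, 3, ...
General solution: u(s, t) = Σ [A_n cos(n t/2) + B_n sin(n t/2)] sin(ns)
From u(s,0) = sin(s) - 2sin(4s): A_1=1, A_4=-2. From u_t(s,0) = 0: all B_n = 0.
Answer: u(s, t) = sin(s)cos(t/2) - 2sin(4s)cos(2t)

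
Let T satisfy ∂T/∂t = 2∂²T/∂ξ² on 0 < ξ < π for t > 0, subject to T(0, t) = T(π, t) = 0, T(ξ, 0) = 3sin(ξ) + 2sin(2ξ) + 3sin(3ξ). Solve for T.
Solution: Using separation of variables T = X(ξ)G(t):
Eigenfunctions: sin(nξ), n = 1, 2, 3, ...
General solution: T(ξ, t) = Σ c_n sin(nξ) exp(-2n² t)
Matching T(ξ,0) = 3sin(ξ) + 2sin(2ξ) + 3sin(3ξ) term by term: c_1=3, c_2=2, c_3=3.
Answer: T(ξ, t) = 3exp(-2t)sin(ξ) + 2exp(-8t)sin(2ξ) + 3exp(-18t)sin(3ξ)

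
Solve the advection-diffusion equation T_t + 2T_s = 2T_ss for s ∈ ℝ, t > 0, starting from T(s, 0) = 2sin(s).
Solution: Change to a moving frame: let η = s - 2t, σ = t and write T(s,t) = u(η,σ).
By the chain rule T_t = u_σ - 2u_η, T_s = u_η, T_ss = u_ηη.
Then T_t + 2T_s = u_σ: the advection term cancels and the PDE becomes the heat equation u_σ = 2u_ηη on η ∈ ℝ.
Initial data: u(η,0) = T(η,0) = 2sin(η).
On η ∈ ℝ each mode satisfies (sin(nη))″ = -n² sin(nη), so exp(-2n²σ) sin(nη) solves the heat equation; by superposition u(η,σ) = Σ c_n exp(-2n²σ) sin(nη).
Reading off the coefficients: c_1=2, so u(η,σ) = 2exp(-2σ)sin(η).
Substituting back η = s - 2t, σ = t: T(s,t) = u(s - 2t, t).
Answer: T(s, t) = 2exp(-2t)sin(s - 2t)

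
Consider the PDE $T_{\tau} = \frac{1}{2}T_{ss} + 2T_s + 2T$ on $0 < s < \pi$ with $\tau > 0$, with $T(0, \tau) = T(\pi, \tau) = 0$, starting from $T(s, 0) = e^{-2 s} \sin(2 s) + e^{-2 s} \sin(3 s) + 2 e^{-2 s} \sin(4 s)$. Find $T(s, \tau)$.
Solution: Substitute $T = e^{-2s}u$.
Then $T_s = e^{-2s}(u_s - 2u)$, $T_{ss} = e^{-2s}(u_{ss} - 4u_s + 4u)$, $T_{\tau} = e^{-2s}u_{\tau}$; substituting and dividing by $e^{-2s}$, the lower-order terms cancel: $u_{\tau} = \frac{1}{2}u_{ss}$ (standard heat equation).
Data for $u$: $u(s,0) = e^{2s}T(s,0) = \sin(2 s) + \sin(3 s) + 2 \sin(4 s)$. The boundary conditions carry over: $u(0,\tau) = u(\pi,\tau) = 0$.
Separating variables: $u = \sum c_n e^{-n^2\tau/2} \sin(ns)$. From $u(s,0) = \sin(2 s) + \sin(3 s) + 2 \sin(4 s)$: $c_2=1, c_3=1, c_4=2$.
So $u(s,\tau) = e^{-2 \tau} \sin(2 s) + 2 e^{-8 \tau} \sin(4 s) + e^{-9 \tau/2} \sin(3 s)$, and $T(s,\tau) = e^{-2s}u(s,\tau)$.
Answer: $T(s, \tau) = e^{-2 \tau} e^{-2 s} \sin(2 s) + 2 e^{-8 \tau} e^{-2 s} \sin(4 s) + e^{-9 \tau/2} e^{-2 s} \sin(3 s)$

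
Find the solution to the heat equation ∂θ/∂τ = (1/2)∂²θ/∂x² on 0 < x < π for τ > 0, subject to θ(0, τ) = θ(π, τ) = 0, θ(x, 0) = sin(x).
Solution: Using separation of variables θ = X(x)G(τ):
Eigenfunctions: sin(nx), n = 1, 2, 3, ...
General solution: θ(x, τ) = Σ c_n sin(nx) exp(-n² τ/2)
Matching θ(x,0) = sin(x) term by term: c_1=1.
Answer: θ(x, τ) = exp(-τ/2)sin(x)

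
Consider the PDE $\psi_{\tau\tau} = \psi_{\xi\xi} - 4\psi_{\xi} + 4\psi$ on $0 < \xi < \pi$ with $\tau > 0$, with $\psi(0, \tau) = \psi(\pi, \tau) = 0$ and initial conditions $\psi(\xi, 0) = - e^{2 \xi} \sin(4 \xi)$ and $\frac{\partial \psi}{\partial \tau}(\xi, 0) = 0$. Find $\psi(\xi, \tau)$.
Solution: Substitute $\psi = e^{2\xi}u$, i.e. $u = e^{-2\xi}\psi$.
By the product rule, $\psi_{\xi} = e^{2\xi}(u_{\xi} + 2u)$, $\psi_{\xi\xi} = e^{2\xi}(u_{\xi\xi} + 4u_{\xi} + 4u)$, $\psi_{\tau\tau} = e^{2\xi}u_{\tau\tau}$.
Substituting into the PDE and dividing by $e^{2\xi}$: $u_{\tau\tau} = (u_{\xi\xi} + 4u_{\xi} + 4u) - 4(u_{\xi} + 2u) + 4u$.
The lower-order terms cancel, leaving the standard wave equation $u_{\tau\tau} = u_{\xi\xi}$.
Initial data for $u$: $u(\xi,0) = e^{-2\xi}\psi(\xi,0) = - \sin(4 \xi)$; $u_{\tau}(\xi,0) = e^{-2\xi}\psi_{\tau}(\xi,0) = 0$. The boundary conditions carry over: $u(0,\tau) = u(\pi,\tau) = 0$.
Solve for $u$:
  Using separation of variables $u = X(\xi)T(\tau)$:
  Eigenfunctions: $\sin(n\xi)$, $n = 1, 2, 3, \ldots$
  General solution: $u(\xi, \tau) = \sum [A_n \cos(n \tau) + B_n \sin(n \tau)] \sin(n\xi)$
  From $u(\xi,0) = - \sin(4 \xi)$: $A_4=-1$. From $u_{\tau}(\xi,0) = 0$: all $B_n = 0$.
Hence $u(\xi,\tau) = - \sin(4 \xi) \cos(4 \tau)$.
Transform back: $\psi(\xi,\tau) = e^{2\xi}u(\xi,\tau)$.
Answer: $\psi(\xi, \tau) = - e^{2 \xi} \sin(4 \xi) \cos(4 \tau)$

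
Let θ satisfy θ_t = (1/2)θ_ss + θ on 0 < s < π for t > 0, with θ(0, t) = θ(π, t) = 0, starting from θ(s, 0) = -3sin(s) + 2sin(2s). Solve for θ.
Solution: Substitute θ = exp(t)u.
Then θ_t = exp(t)(u_t + u), θ_ss = exp(t)u_ss; substituting and dividing by exp(t), the lower-order terms cancel: u_t = (1/2)u_ss (standard heat equation).
Data for u: u(s,0) = θ(s,0) = -3sin(s) + 2sin(2s). The boundary conditions carry over: u(0,t) = u(π,t) = 0.
Separating variables: u = Σ c_n exp(-n²t/2) sin(ns). From u(s,0) = -3sin(s) + 2sin(2s): c_1=-3, c_2=2.
So u(s,t) = 2exp(-2t)sin(2s) - 3exp(-t/2)sin(s), and θ(s,t) = exp(t)u(s,t).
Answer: θ(s, t) = -3exp(t/2)sin(s) + 2exp(-t)sin(2s)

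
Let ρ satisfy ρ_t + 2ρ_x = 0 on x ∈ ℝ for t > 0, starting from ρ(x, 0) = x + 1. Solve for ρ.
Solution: By characteristics (dx/dt = 2), ρ(x,t) = f(x - 2t) with f = ρ(·, 0).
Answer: ρ(x, t) = -2t + x + 1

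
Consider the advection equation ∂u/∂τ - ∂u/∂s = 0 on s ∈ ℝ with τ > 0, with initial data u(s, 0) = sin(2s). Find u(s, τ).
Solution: By method of characteristics (waves move left with speed 1):
Along characteristics s + τ = const, u is constant, so u(s,τ) = f(s + τ) with f = u(·, 0).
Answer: u(s, τ) = sin(2s + 2τ)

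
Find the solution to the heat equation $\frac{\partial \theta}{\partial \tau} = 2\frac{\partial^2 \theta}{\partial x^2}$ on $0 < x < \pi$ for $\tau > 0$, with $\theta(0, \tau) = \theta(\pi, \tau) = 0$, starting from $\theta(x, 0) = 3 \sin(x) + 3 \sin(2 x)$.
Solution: Separating variables: $\theta = \sum c_n e^{-2n^2\tau} \sin(nx)$. From $\theta(x,0) = 3 \sin(x) + 3 \sin(2 x)$: $c_1=3, c_2=3$.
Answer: $\theta(x, \tau) = 3 e^{-2 \tau} \sin(x) + 3 e^{-8 \tau} \sin(2 x)$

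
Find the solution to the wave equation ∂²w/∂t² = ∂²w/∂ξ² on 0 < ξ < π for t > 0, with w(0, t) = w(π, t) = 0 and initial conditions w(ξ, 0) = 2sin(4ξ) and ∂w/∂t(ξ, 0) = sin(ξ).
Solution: Separating variables: w = Σ [A_n cos(ω_n t) + B_n sin(ω_n t)] sin(nξ), ω_n = n. From ICs (B_n = velocity coefficient / ω_n): A_4=2, B_1=1.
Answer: w(ξ, t) = sin(t)sin(ξ) + 2sin(4ξ)cos(4t)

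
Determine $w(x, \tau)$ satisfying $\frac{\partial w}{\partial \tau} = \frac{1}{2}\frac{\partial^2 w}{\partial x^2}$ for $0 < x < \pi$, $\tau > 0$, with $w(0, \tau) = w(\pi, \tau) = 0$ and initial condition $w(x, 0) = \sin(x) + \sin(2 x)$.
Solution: Using separation of variables $w = X(x)T(\tau)$:
Eigenfunctions: $\sin(nx)$, $n = 1, 2, 3, \ldots$
General solution: $w(x, \tau) = \sum c_n \sin(nx) e^{-n^2 \tau/2}$
Matching $w(x,0) = \sin(x) + \sin(2 x)$ term by term: $c_1=1, c_2=1$.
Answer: $w(x, \tau) = e^{-2 \tau} \sin(2 x) + e^{-\tau/2} \sin(x)$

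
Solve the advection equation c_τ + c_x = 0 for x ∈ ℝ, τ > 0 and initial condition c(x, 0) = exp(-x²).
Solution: By method of characteristics (waves move right with speed 1):
Along characteristics x - τ = const, c is constant, so c(x,τ) = f(x - τ) with f = c(·, 0).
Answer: c(x, τ) = exp(-(x - τ)²)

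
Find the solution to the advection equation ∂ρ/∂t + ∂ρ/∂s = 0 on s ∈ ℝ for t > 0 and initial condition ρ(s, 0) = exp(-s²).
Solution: By method of characteristics (waves move right with speed 1):
Along characteristics s - t = const, ρ is constant, so ρ(s,t) = f(s - t) with f = ρ(·, 0).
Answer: ρ(s, t) = exp(-(s - t)²)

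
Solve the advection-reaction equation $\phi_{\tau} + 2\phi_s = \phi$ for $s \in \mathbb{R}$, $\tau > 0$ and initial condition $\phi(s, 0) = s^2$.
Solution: Substitute $\phi = e^{\tau}u$.
Then $\phi_{\tau} = e^{\tau}(u_{\tau} + u)$, $\phi_s = e^{\tau}u_s$; substituting and dividing by $e^{\tau}$, the lower-order terms cancel: $u_{\tau} + 2u_s = 0$ (standard advection equation).
Data for $u$: $u(s,0) = \phi(s,0) = s^2$.
By characteristics ($ds/d\tau = 2$), $u(s,\tau) = f(s - 2\tau)$ with $f = u( \cdot , 0)$.
So $u(s,\tau) = s^2 - 4 s \tau + 4 \tau^2$, and $\phi(s,\tau) = e^{\tau}u(s,\tau)$.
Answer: $\phi(s, \tau) = 4 \tau^2 e^{\tau} - 4 \tau s e^{\tau} + s^2 e^{\tau}$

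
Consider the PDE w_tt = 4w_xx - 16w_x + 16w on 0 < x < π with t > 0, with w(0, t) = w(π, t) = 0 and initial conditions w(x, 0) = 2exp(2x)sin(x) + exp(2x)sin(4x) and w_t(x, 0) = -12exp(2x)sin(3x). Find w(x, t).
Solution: Substitute w = exp(2x)u.
Then w_x = exp(2x)(u_x + 2u), w_xx = exp(2x)(u_xx + 4u_x + 4u), w_tt = exp(2x)u_tt; substituting and dividing by exp(2x), the lower-order terms cancel: u_tt = 4u_xx (standard wave equation).
Data for u: u(x,0) = exp(-2x)w(x,0) = 2sin(x) + sin(4x); u_t(x,0) = exp(-2x)w_t(x,0) = -12sin(3x). The boundary conditions carry over: u(0,t) = u(π,t) = 0.
Separating variables: u = Σ [A_n cos(ω_n t) + B_n sin(ω_n t)] sin(nx), ω_n = 2n. From ICs (B_n = velocity coefficient / ω_n): A_1=2, A_4=1, B_3=-2.
So u(x,t) = -2sin(6t)sin(3x) + 2sin(x)cos(2t) + sin(4x)cos(8t), and w(x,t) = exp(2x)u(x,t).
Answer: w(x, t) = -2exp(2x)sin(6t)sin(3x) + 2exp(2x)sin(x)cos(2t) + exp(2x)sin(4x)cos(8t)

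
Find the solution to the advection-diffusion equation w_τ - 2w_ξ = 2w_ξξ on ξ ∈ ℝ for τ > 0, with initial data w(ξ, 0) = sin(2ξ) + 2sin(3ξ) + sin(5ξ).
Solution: Change to a moving frame: let η = ξ + 2τ, σ = τ and write w(ξ,τ) = u(η,σ).
By the chain rule w_τ = u_σ + 2u_η, w_ξ = u_η, w_ξξ = u_ηη.
Then w_τ - 2w_ξ = u_σ: the advection term cancels and the PDE becomes the heat equation u_σ = 2u_ηη on η ∈ ℝ.
Initial data: u(η,0) = w(η,0) = sin(2η) + 2sin(3η) + sin(5η).
On η ∈ ℝ each mode satisfies (sin(nη))″ = -n² sin(nη), so exp(-2n²σ) sin(nη) solves the heat equation; by superposition u(η,σ) = Σ c_n exp(-2n²σ) sin(nη).
Reading off the coefficients: c_2=1, c_3=2, c_5=1, so u(η,σ) = exp(-8σ)sin(2η) + 2exp(-18σ)sin(3η) + exp(-50σ)sin(5η).
Substituting back η = ξ + 2τ, σ = τ: w(ξ,τ) = u(ξ + 2τ, τ).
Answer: w(ξ, τ) = exp(-8τ)sin(2ξ + 4τ) + 2exp(-18τ)sin(3ξ + 6τ) + exp(-50τ)sin(5ξ + 10τ)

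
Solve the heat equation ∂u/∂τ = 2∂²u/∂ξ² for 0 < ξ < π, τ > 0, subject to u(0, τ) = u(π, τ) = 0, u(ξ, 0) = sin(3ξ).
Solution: Separating variables: u = Σ c_n exp(-2n²τ) sin(nξ). From u(ξ,0) = sin(3ξ): c_3=1.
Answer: u(ξ, τ) = exp(-18τ)sin(3ξ)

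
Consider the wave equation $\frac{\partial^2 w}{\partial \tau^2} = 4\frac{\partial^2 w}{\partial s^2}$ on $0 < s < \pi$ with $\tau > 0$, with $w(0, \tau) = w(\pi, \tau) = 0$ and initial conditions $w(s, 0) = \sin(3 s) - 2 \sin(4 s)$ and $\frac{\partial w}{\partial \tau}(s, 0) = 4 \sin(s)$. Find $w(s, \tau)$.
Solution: Separating variables: $w = \sum [A_n \cos(\omega_n \tau) + B_n \sin(\omega_n \tau)] \sin(ns)$, $\omega_n = 2n$. From ICs ($B_n$ = velocity coefficient / $\omega_n$): $A_3=1, A_4=-2, B_1=2$.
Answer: $w(s, \tau) = 2 \sin(2 \tau) \sin(s) + \sin(3 s) \cos(6 \tau) - 2 \sin(4 s) \cos(8 \tau)$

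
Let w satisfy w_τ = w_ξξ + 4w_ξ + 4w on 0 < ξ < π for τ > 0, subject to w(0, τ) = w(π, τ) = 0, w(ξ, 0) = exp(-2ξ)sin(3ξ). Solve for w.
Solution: Substitute w = exp(-2ξ)u.
Then w_ξ = exp(-2ξ)(u_ξ - 2u), w_ξξ = exp(-2ξ)(u_ξξ - 4u_ξ + 4u), w_τ = exp(-2ξ)u_τ; substituting and dividing by exp(-2ξ), the lower-order terms cancel: u_τ = u_ξξ (standard heat equation).
Data for u: u(ξ,0) = exp(2ξ)w(ξ,0) = sin(3ξ). The boundary conditions carry over: u(0,τ) = u(π,τ) = 0.
Separating variables: u = Σ c_n exp(-n²τ) sin(nξ). From u(ξ,0) = sin(3ξ): c_3=1.
So u(ξ,τ) = exp(-9τ)sin(3ξ), and w(ξ,τ) = exp(-2ξ)u(ξ,τ).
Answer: w(ξ, τ) = exp(-2ξ)exp(-9τ)sin(3ξ)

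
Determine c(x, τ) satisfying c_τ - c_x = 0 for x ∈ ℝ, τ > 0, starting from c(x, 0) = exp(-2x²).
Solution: By method of characteristics (waves move left with speed 1):
Along characteristics x + τ = const, c is constant, so c(x,τ) = f(x + τ) with f = c(·, 0).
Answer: c(x, τ) = exp(-2(x + τ)²)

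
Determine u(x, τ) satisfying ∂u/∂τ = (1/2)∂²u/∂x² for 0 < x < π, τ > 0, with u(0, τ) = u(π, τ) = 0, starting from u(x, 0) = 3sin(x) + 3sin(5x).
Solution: Using separation of variables u = X(x)T(τ):
Eigenfunctions: sin(nx), n = 1, 2, 3, ...
General solution: u(x, τ) = Σ c_n sin(nx) exp(-n² τ/2)
Matching u(x,0) = 3sin(x) + 3sin(5x) term by term: c_1=3, c_5=3.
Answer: u(x, τ) = 3exp(-τ/2)sin(x) + 3exp(-25τ/2)sin(5x)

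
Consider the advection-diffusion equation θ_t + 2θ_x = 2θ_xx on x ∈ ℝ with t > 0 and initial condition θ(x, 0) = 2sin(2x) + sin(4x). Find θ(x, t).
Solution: Change to a moving frame: let η = x - 2t, σ = t and write θ(x,t) = u(η,σ).
By the chain rule θ_t = u_σ - 2u_η, θ_x = u_η, θ_xx = u_ηη.
Then θ_t + 2θ_x = u_σ: the advection term cancels and the PDE becomes the heat equation u_σ = 2u_ηη on η ∈ ℝ.
Initial data: u(η,0) = θ(η,0) = 2sin(2η) + sin(4η).
On η ∈ ℝ each mode satisfies (sin(nη))″ = -n² sin(nη), so exp(-2n²σ) sin(nη) solves the heat equation; by superposition u(η,σ) = Σ c_n exp(-2n²σ) sin(nη).
Reading off the coefficients: c_2=2, c_4=1, so u(η,σ) = 2exp(-8σ)sin(2η) + exp(-32σ)sin(4η).
Substituting back η = x - 2t, σ = t: θ(x,t) = u(x - 2t, t).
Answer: θ(x, t) = -2exp(-8t)sin(4t - 2x) - exp(-32t)sin(8t - 4x)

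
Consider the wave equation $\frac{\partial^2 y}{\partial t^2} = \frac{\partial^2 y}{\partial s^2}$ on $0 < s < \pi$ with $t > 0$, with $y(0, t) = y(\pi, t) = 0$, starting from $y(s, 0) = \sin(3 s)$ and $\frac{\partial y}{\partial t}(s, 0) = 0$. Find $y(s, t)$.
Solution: Separating variables: $y = \sum [A_n \cos(\omega_n t) + B_n \sin(\omega_n t)] \sin(ns)$, $\omega_n = n$. From ICs: $A_3=1$.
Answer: $y(s, t) = \sin(3 s) \cos(3 t)$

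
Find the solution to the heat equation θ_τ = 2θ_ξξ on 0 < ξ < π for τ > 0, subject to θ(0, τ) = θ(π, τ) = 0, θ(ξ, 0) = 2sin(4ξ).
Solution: Using separation of variables θ = X(ξ)G(τ):
Eigenfunctions: sin(nξ), n = 1, 2, 3, ...
General solution: θ(ξ, τ) = Σ c_n sin(nξ) exp(-2n² τ)
Matching θ(ξ,0) = 2sin(4ξ) term by term: c_4=2.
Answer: θ(ξ, τ) = 2exp(-32τ)sin(4ξ)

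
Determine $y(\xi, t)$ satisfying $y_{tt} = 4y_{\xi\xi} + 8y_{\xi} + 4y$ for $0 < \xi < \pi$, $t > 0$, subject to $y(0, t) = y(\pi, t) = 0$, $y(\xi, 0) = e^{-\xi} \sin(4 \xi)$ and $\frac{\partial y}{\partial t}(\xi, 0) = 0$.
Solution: Substitute $y = e^{-\xi}u$.
Then $y_{\xi} = e^{-\xi}(u_{\xi} - u)$, $y_{\xi\xi} = e^{-\xi}(u_{\xi\xi} - 2u_{\xi} + u)$, $y_{tt} = e^{-\xi}u_{tt}$; substituting and dividing by $e^{-\xi}$, the lower-order terms cancel: $u_{tt} = 4u_{\xi\xi}$ (standard wave equation).
Data for $u$: $u(\xi,0) = e^{\xi}y(\xi,0) = \sin(4 \xi)$; $u_t(\xi,0) = e^{\xi}y_t(\xi,0) = 0$. The boundary conditions carry over: $u(0,t) = u(\pi,t) = 0$.
Separating variables: $u = \sum [A_n \cos(\omega_n t) + B_n \sin(\omega_n t)] \sin(n\xi)$, $\omega_n = 2n$. From ICs: $A_4=1$.
So $u(\xi,t) = \sin(4 \xi) \cos(8 t)$, and $y(\xi,t) = e^{-\xi}u(\xi,t)$.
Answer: $y(\xi, t) = e^{-\xi} \sin(4 \xi) \cos(8 t)$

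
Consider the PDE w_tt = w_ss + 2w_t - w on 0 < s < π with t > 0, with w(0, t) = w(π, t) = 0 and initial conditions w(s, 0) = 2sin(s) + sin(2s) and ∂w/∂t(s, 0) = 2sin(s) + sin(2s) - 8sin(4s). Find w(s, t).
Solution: Substitute w = exp(t)u, i.e. u = exp(-t)w.
By the product rule, w_t = exp(t)(u_t + u), w_tt = exp(t)(u_tt + 2u_t + u), w_ss = exp(t)u_ss.
Substituting into the PDE and dividing by exp(t): u_tt + 2u_t + u = u_ss + 2(u_t + u) - u.
The lower-order terms cancel, leaving the standard wave equation u_tt = u_ss.
Initial data for u: u(s,0) = w(s,0) = 2sin(s) + sin(2s); u_t(s,0) = w_t(s,0) - w(s,0) = -8sin(4s). The boundary conditions carry over: u(0,t) = u(π,t) = 0.
Solve for u:
  Using separation of variables u = X(s)T(t):
  Eigenfunctions: sin(ns), n = 1, 2, 3, ...
  General solution: u(s, t) = Σ [A_n cos(n t) + B_n sin(n t)] sin(ns)
  From u(s,0) = 2sin(s) + sin(2s): A_1=2, A_2=1. From u_t(s,0) = -8sin(4s), using u_t(s,0) = Σ ω_n B_n sin(ns) with ω_n = n: B_4 = (-8)/4 = -2.
Hence u(s,t) = 2sin(s)cos(t) + sin(2s)cos(2t) - 2sin(4s)sin(4t).
Transform back: w(s,t) = exp(t)u(s,t).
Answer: w(s, t) = 2exp(t)sin(s)cos(t) + exp(t)sin(2s)cos(2t) - 2exp(t)sin(4s)sin(4t)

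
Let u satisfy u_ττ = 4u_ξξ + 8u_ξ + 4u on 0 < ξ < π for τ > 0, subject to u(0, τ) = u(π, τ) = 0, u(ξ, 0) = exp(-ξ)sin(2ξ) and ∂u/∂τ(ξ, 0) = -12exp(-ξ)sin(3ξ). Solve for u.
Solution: Substitute u = exp(-ξ)w.
Then u_ξ = exp(-ξ)(w_ξ - w), u_ξξ = exp(-ξ)(w_ξξ - 2w_ξ + w), u_ττ = exp(-ξ)w_ττ; substituting and dividing by exp(-ξ), the lower-order terms cancel: w_ττ = 4w_ξξ (standard wave equation).
Data for w: w(ξ,0) = exp(ξ)u(ξ,0) = sin(2ξ); w_τ(ξ,0) = exp(ξ)u_τ(ξ,0) = -12sin(3ξ). The boundary conditions carry over: w(0,τ) = w(π,τ) = 0.
Separating variables: w = Σ [A_n cos(ω_n τ) + B_n sin(ω_n τ)] sin(nξ), ω_n = 2n. From ICs (B_n = velocity coefficient / ω_n): A_2=1, B_3=-2.
So w(ξ,τ) = sin(2ξ)cos(4τ) - 2sin(3ξ)sin(6τ), and u(ξ,τ) = exp(-ξ)w(ξ,τ).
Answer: u(ξ, τ) = exp(-ξ)sin(2ξ)cos(4τ) - 2exp(-ξ)sin(3ξ)sin(6τ)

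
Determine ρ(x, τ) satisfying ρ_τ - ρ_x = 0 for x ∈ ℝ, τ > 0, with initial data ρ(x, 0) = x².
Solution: By characteristics (dx/dτ = -1), ρ(x,τ) = f(x + τ) with f = ρ(·, 0).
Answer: ρ(x, τ) = x² + 2xτ + τ²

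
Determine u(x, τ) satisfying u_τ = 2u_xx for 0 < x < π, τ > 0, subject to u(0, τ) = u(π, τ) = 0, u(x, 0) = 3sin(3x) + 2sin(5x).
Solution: Using separation of variables u = X(x)T(τ):
Eigenfunctions: sin(nx), n = 1, 2, 3, ...
General solution: u(x, τ) = Σ c_n sin(nx) exp(-2n² τ)
Matching u(x,0) = 3sin(3x) + 2sin(5x) term by term: c_3=3, c_5=2.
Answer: u(x, τ) = 3exp(-18τ)sin(3x) + 2exp(-50τ)sin(5x)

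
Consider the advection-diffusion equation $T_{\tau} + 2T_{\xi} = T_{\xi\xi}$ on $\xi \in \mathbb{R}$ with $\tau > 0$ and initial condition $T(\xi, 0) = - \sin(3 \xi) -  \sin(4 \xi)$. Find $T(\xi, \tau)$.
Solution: Moving frame: $\eta = \xi - 2\tau$, $\sigma = \tau$, $T = u(\eta,\sigma)$, so $T_{\tau} = u_{\sigma} - 2u_{\eta}$ and $T_{\xi\xi} = u_{\eta\eta}$.
Hence $T_{\tau} + 2T_{\xi} = u_{\sigma}$ and the PDE becomes the heat equation $u_{\sigma} = u_{\eta\eta}$ on $\eta \in \mathbb{R}$.
Initial data: $u(\eta,0) = T(\eta,0) = - \sin(3 \eta) - \sin(4 \eta)$. Each mode $\sin(n\eta)$ decays as $e^{-n^2\sigma}$ on $\mathbb{R}$, so $u(\eta,\sigma) = \sum c_n e^{-n^2\sigma} \sin(n\eta)$ with $c_3=-1, c_4=-1$: $u(\eta,\sigma) = - e^{-9 \sigma} \sin(3 \eta) - e^{-16 \sigma} \sin(4 \eta)$.
Substituting back: $T(\xi,\tau) = u(\xi - 2\tau, \tau)$.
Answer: $T(\xi, \tau) = e^{-9 \tau} \sin(6 \tau - 3 \xi) + e^{-16 \tau} \sin(8 \tau - 4 \xi)$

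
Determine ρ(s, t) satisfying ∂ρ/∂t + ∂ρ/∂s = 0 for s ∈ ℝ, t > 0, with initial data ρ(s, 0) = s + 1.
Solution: By characteristics (ds/dt = 1), ρ(s,t) = f(s - t) with f = ρ(·, 0).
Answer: ρ(s, t) = s - t + 1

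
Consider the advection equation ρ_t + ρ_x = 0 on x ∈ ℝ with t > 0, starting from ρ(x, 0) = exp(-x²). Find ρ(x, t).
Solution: By method of characteristics (waves move right with speed 1):
Along characteristics x - t = const, ρ is constant, so ρ(x,t) = f(x - t) with f = ρ(·, 0).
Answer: ρ(x, t) = exp(-(-t + x)²)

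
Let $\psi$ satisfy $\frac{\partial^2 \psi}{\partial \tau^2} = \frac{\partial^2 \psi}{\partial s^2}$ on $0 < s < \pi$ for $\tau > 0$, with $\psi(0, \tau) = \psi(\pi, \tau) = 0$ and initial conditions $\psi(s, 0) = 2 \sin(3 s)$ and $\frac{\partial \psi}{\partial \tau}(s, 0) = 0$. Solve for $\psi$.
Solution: Using separation of variables $\psi = X(s)T(\tau)$:
Eigenfunctions: $\sin(ns)$, $n = 1, 2, 3, \ldots$
General solution: $\psi(s, \tau) = \sum [A_n \cos(n \tau) + B_n \sin(n \tau)] \sin(ns)$
From $\psi(s,0) = 2 \sin(3 s)$: $A_3=2$. From $\psi_{\tau}(s,0) = 0$: all $B_n = 0$.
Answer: $\psi(s, \tau) = 2 \sin(3 s) \cos(3 \tau)$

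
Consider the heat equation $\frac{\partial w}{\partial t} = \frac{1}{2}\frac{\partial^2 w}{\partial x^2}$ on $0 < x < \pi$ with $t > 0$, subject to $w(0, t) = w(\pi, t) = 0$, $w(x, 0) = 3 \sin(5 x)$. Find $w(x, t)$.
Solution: Using separation of variables $w = X(x)T(t)$:
Eigenfunctions: $\sin(nx)$, $n = 1, 2, 3, \ldots$
General solution: $w(x, t) = \sum c_n \sin(nx) e^{-n^2 t/2}$
Matching $w(x,0) = 3 \sin(5 x)$ term by term: $c_5=3$.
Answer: $w(x, t) = 3 e^{-25 t/2} \sin(5 x)$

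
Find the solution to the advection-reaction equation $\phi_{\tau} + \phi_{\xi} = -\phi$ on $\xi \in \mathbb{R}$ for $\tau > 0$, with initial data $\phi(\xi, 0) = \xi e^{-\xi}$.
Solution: Substitute $\phi = e^{-\xi}u$, i.e. $u = e^{\xi}\phi$.
By the product rule, $\phi_{\xi} = e^{-\xi}(u_{\xi} - u)$, $\phi_{\tau} = e^{-\xi}u_{\tau}$.
Substituting into the PDE and dividing by $e^{-\xi}$: $u_{\tau} + (u_{\xi} - u) = -u$.
The lower-order terms cancel, leaving the standard advection equation $u_{\tau} + u_{\xi} = 0$.
Initial data for $u$: $u(\xi,0) = e^{\xi}\phi(\xi,0) = \xi$.
Solve for $u$:
  By method of characteristics (waves move right with speed 1):
  Along characteristics $\xi - \tau =$ const, $u$ is constant, so $u(\xi,\tau) = f(\xi - \tau)$ with $f = u( \cdot , 0)$.
Hence $u(\xi,\tau) = \xi - \tau$.
Transform back: $\phi(\xi,\tau) = e^{-\xi}u(\xi,\tau)$.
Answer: $\phi(\xi, \tau) = - \tau e^{-\xi} + \xi e^{-\xi}$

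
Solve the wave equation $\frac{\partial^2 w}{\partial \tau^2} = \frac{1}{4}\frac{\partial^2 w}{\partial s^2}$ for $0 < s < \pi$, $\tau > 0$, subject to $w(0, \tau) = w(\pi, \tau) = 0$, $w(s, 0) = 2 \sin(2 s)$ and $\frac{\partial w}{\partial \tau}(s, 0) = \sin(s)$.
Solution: Using separation of variables $w = X(s)T(\tau)$:
Eigenfunctions: $\sin(ns)$, $n = 1, 2, 3, \ldots$
General solution: $w(s, \tau) = \sum [A_n \cos(n \tau/2) + B_n \sin(n \tau/2)] \sin(ns)$
From $w(s,0) = 2 \sin(2 s)$: $A_2=2$. From $w_{\tau}(s,0) = \sin(s)$, using $w_{\tau}(s,0) = \sum \omega_n B_n \sin(ns)$ with $\omega_n = n/2$: $B_1 = 1/(1/2) = 2$.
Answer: $w(s, \tau) = 2 \sin(\tau/2) \sin(s) + 2 \sin(2 s) \cos(\tau)$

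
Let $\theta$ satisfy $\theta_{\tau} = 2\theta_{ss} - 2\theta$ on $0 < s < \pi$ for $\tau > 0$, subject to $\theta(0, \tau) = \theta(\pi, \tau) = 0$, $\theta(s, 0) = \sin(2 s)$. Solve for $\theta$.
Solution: Substitute $\theta = e^{-2\tau}u$, i.e. $u = e^{2\tau}\theta$.
By the product rule, $\theta_{\tau} = e^{-2\tau}(u_{\tau} - 2u)$, $\theta_{ss} = e^{-2\tau}u_{ss}$.
Substituting into the PDE and dividing by $e^{-2\tau}$: $u_{\tau} - 2u = 2u_{ss} - 2u$.
The lower-order terms cancel, leaving the standard heat equation $u_{\tau} = 2u_{ss}$.
Initial data for $u$: $u(s,0) = \theta(s,0) = \sin(2 s)$. The boundary conditions carry over: $u(0,\tau) = u(\pi,\tau) = 0$.
Solve for $u$:
  Using separation of variables $u = X(s)G(\tau)$:
  Eigenfunctions: $\sin(ns)$, $n = 1, 2, 3, \ldots$
  General solution: $u(s, \tau) = \sum c_n \sin(ns) e^{-2n^2 \tau}$
  Matching $u(s,0) = \sin(2 s)$ term by term: $c_2=1$.
Hence $u(s,\tau) = e^{-8 \tau} \sin(2 s)$.
Transform back: $\theta(s,\tau) = e^{-2\tau}u(s,\tau)$.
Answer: $\theta(s, \tau) = e^{-10 \tau} \sin(2 s)$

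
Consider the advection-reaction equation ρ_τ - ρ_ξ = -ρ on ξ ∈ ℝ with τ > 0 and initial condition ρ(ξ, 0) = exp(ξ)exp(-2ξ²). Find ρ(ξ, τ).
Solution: Substitute ρ = exp(ξ)u, i.e. u = exp(-ξ)ρ.
By the product rule, ρ_ξ = exp(ξ)(u_ξ + u), ρ_τ = exp(ξ)u_τ.
Substituting into the PDE and dividing by exp(ξ): u_τ - (u_ξ + u) = -u.
The lower-order terms cancel, leaving the standard advection equation u_τ - u_ξ = 0.
Initial data for u: u(ξ,0) = exp(-ξ)ρ(ξ,0) = exp(-2ξ²).
Solve for u:
  By method of characteristics (waves move left with speed 1):
  Along characteristics ξ + τ = const, u is constant, so u(ξ,τ) = f(ξ + τ) with f = u(·, 0).
Hence u(ξ,τ) = exp(-2(ξ + τ)²).
Transform back: ρ(ξ,τ) = exp(ξ)u(ξ,τ).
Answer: ρ(ξ, τ) = exp(ξ)exp(-2(ξ + τ)²)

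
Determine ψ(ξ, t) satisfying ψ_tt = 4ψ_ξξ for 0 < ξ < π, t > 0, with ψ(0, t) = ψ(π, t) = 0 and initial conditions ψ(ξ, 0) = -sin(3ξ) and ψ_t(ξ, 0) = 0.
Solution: Separating variables: ψ = Σ [A_n cos(ω_n t) + B_n sin(ω_n t)] sin(nξ), ω_n = 2n. From ICs: A_3=-1.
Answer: ψ(ξ, t) = -sin(3ξ)cos(6t)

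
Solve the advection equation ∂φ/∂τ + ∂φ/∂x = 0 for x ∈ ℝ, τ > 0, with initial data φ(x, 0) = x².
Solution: By characteristics (dx/dτ = 1), φ(x,τ) = f(x - τ) with f = φ(·, 0).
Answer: φ(x, τ) = x² - 2xτ + τ²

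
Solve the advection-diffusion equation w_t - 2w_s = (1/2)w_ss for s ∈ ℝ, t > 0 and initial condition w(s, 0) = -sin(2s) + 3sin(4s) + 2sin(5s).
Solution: Moving frame: η = s + 2t, σ = t, w = u(η,σ), so w_t = u_σ + 2u_η and w_ss = u_ηη.
Hence w_t - 2w_s = u_σ and the PDE becomes the heat equation u_σ = (1/2)u_ηη on η ∈ ℝ.
Initial data: u(η,0) = w(η,0) = -sin(2η) + 3sin(4η) + 2sin(5η). Each mode sin(nη) decays as exp(-n²σ/2) on ℝ, so u(η,σ) = Σ c_n exp(-n²σ/2) sin(nη) with c_2=-1, c_4=3, c_5=2: u(η,σ) = -exp(-2σ)sin(2η) + 3exp(-8σ)sin(4η) + 2exp(-25σ/2)sin(5η).
Substituting back: w(s,t) = u(s + 2t, t).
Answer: w(s, t) = -exp(-2t)sin(2s + 4t) + 3exp(-8t)sin(4s + 8t) + 2exp(-25t/2)sin(5s + 10t)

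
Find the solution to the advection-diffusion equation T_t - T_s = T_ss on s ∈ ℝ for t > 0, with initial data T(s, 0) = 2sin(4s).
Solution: Change to a moving frame: let η = s + t, σ = t and write T(s,t) = u(η,σ).
By the chain rule T_t = u_σ + u_η, T_s = u_η, T_ss = u_ηη.
Then T_t - T_s = u_σ: the advection term cancels and the PDE becomes the heat equation u_σ = u_ηη on η ∈ ℝ.
Initial data: u(η,0) = T(η,0) = 2sin(4η).
On η ∈ ℝ each mode satisfies (sin(nη))″ = -n² sin(nη), so exp(-n²σ) sin(nη) solves the heat equation; by superposition u(η,σ) = Σ c_n exp(-n²σ) sin(nη).
Reading off the coefficients: c_4=2, so u(η,σ) = 2exp(-16σ)sin(4η).
Substituting back η = s + t, σ = t: T(s,t) = u(s + t, t).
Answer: T(s, t) = 2exp(-16t)sin(4s + 4t)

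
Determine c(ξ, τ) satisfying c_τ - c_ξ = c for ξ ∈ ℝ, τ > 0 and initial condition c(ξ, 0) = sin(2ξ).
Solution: Substitute c = exp(τ)u.
Then c_τ = exp(τ)(u_τ + u), c_ξ = exp(τ)u_ξ; substituting and dividing by exp(τ), the lower-order terms cancel: u_τ - u_ξ = 0 (standard advection equation).
Data for u: u(ξ,0) = c(ξ,0) = sin(2ξ).
By characteristics (dξ/dτ = -1), u(ξ,τ) = f(ξ + τ) with f = u(·, 0).
So u(ξ,τ) = sin(2ξ + 2τ), and c(ξ,τ) = exp(τ)u(ξ,τ).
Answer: c(ξ, τ) = exp(τ)sin(2ξ + 2τ)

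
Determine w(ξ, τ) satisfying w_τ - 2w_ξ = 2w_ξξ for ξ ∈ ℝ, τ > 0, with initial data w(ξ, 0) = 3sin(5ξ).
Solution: Moving frame: η = ξ + 2τ, σ = τ, w = u(η,σ), so w_τ = u_σ + 2u_η and w_ξξ = u_ηη.
Hence w_τ - 2w_ξ = u_σ and the PDE becomes the heat equation u_σ = 2u_ηη on η ∈ ℝ.
Initial data: u(η,0) = w(η,0) = 3sin(5η). Each mode sin(nη) decays as exp(-2n²σ) on ℝ, so u(η,σ) = Σ c_n exp(-2n²σ) sin(nη) with c_5=3: u(η,σ) = 3exp(-50σ)sin(5η).
Substituting back: w(ξ,τ) = u(ξ + 2τ, τ).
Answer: w(ξ, τ) = 3exp(-50τ)sin(5ξ + 10τ)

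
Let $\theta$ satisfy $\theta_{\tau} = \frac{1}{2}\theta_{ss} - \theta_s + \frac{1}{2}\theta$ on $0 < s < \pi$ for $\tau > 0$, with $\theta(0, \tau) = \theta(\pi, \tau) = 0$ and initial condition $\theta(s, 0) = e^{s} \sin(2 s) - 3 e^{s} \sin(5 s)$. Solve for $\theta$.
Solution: Substitute $\theta = e^{s}u$.
Then $\theta_s = e^{s}(u_s + u)$, $\theta_{ss} = e^{s}(u_{ss} + 2u_s + u)$, $\theta_{\tau} = e^{s}u_{\tau}$; substituting and dividing by $e^{s}$, the lower-order terms cancel: $u_{\tau} = \frac{1}{2}u_{ss}$ (standard heat equation).
Data for $u$: $u(s,0) = e^{-s}\theta(s,0) = \sin(2 s) - 3 \sin(5 s)$. The boundary conditions carry over: $u(0,\tau) = u(\pi,\tau) = 0$.
Separating variables: $u = \sum c_n e^{-n^2\tau/2} \sin(ns)$. From $u(s,0) = \sin(2 s) - 3 \sin(5 s)$: $c_2=1, c_5=-3$.
So $u(s,\tau) = e^{-2 \tau} \sin(2 s) - 3 e^{-25 \tau/2} \sin(5 s)$, and $\theta(s,\tau) = e^{s}u(s,\tau)$.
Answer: $\theta(s, \tau) = e^{-2 \tau} e^{s} \sin(2 s) - 3 e^{-25 \tau/2} e^{s} \sin(5 s)$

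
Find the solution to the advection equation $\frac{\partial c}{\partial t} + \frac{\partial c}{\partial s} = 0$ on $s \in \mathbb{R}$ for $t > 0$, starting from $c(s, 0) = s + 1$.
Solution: By characteristics ($ds/dt = 1$), $c(s,t) = f(s - t)$ with $f = c( \cdot , 0)$.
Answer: $c(s, t) = s -  t + 1$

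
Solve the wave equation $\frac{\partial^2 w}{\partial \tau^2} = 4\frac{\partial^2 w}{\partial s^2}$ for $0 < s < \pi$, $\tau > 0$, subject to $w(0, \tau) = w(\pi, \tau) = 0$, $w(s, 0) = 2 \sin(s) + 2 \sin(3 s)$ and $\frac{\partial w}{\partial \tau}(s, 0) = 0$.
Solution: Separating variables: $w = \sum [A_n \cos(\omega_n \tau) + B_n \sin(\omega_n \tau)] \sin(ns)$, $\omega_n = 2n$. From ICs: $A_1=2, A_3=2$.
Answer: $w(s, \tau) = 2 \sin(s) \cos(2 \tau) + 2 \sin(3 s) \cos(6 \tau)$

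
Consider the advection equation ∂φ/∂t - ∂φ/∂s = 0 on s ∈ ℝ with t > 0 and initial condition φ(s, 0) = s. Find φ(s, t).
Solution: By method of characteristics (waves move left with speed 1):
Along characteristics s + t = const, φ is constant, so φ(s,t) = f(s + t) with f = φ(·, 0).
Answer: φ(s, t) = s + t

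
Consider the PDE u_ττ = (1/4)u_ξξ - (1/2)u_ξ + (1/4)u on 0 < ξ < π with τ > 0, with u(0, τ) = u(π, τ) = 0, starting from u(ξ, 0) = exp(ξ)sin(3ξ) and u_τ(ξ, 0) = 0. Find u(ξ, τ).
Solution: Substitute u = exp(ξ)w, i.e. w = exp(-ξ)u.
By the product rule, u_ξ = exp(ξ)(w_ξ + w), u_ξξ = exp(ξ)(w_ξξ + 2w_ξ + w), u_ττ = exp(ξ)w_ττ.
Substituting into the PDE and dividing by exp(ξ): w_ττ = (1/4)(w_ξξ + 2w_ξ + w) - (1/2)(w_ξ + w) + (1/4)w.
The lower-order terms cancel, leaving the standard wave equation w_ττ = (1/4)w_ξξ.
Initial data for w: w(ξ,0) = exp(-ξ)u(ξ,0) = sin(3ξ); w_τ(ξ,0) = exp(-ξ)u_τ(ξ,0) = 0. The boundary conditions carry over: w(0,τ) = w(π,τ) = 0.
Solve for w:
  Using separation of variables w = X(ξ)T(τ):
  Eigenfunctions: sin(nξ), n = 1, 2, 3, ...
  General solution: w(ξ, τ) = Σ [A_n cos(n τ/2) + B_n sin(n τ/2)] sin(nξ)
  From w(ξ,0) = sin(3ξ): A_3=1. From w_τ(ξ,0) = 0: all B_n = 0.
Hence w(ξ,τ) = sin(3ξ)cos(3τ/2).
Transform back: u(ξ,τ) = exp(ξ)w(ξ,τ).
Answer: u(ξ, τ) = exp(ξ)sin(3ξ)cos(3τ/2)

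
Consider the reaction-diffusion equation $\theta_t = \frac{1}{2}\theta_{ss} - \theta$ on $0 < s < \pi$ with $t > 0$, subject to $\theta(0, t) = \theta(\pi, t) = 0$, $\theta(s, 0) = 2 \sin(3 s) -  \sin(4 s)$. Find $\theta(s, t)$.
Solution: Substitute $\theta = e^{-t}u$.
Then $\theta_t = e^{-t}(u_t - u)$, $\theta_{ss} = e^{-t}u_{ss}$; substituting and dividing by $e^{-t}$, the lower-order terms cancel: $u_t = \frac{1}{2}u_{ss}$ (standard heat equation).
Data for $u$: $u(s,0) = \theta(s,0) = 2 \sin(3 s) - \sin(4 s)$. The boundary conditions carry over: $u(0,t) = u(\pi,t) = 0$.
Separating variables: $u = \sum c_n e^{-n^2t/2} \sin(ns)$. From $u(s,0) = 2 \sin(3 s) - \sin(4 s)$: $c_3=2, c_4=-1$.
So $u(s,t) = - e^{-8 t} \sin(4 s) + 2 e^{-9 t/2} \sin(3 s)$, and $\theta(s,t) = e^{-t}u(s,t)$.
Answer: $\theta(s, t) = - e^{-9 t} \sin(4 s) + 2 e^{-11 t/2} \sin(3 s)$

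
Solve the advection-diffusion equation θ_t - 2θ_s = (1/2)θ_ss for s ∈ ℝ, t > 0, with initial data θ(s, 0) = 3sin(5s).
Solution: Moving frame: η = s + 2t, σ = t, θ = u(η,σ), so θ_t = u_σ + 2u_η and θ_ss = u_ηη.
Hence θ_t - 2θ_s = u_σ and the PDE becomes the heat equation u_σ = (1/2)u_ηη on η ∈ ℝ.
Initial data: u(η,0) = θ(η,0) = 3sin(5η). Each mode sin(nη) decays as exp(-n²σ/2) on ℝ, so u(η,σ) = Σ c_n exp(-n²σ/2) sin(nη) with c_5=3: u(η,σ) = 3exp(-25σ/2)sin(5η).
Substituting back: θ(s,t) = u(s + 2t, t).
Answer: θ(s, t) = 3exp(-25t/2)sin(5s + 10t)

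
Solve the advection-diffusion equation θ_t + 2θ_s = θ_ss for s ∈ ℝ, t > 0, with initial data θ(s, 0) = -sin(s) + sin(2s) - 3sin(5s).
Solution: Change to a moving frame: let η = s - 2t, σ = t and write θ(s,t) = u(η,σ).
By the chain rule θ_t = u_σ - 2u_η, θ_s = u_η, θ_ss = u_ηη.
Then θ_t + 2θ_s = u_σ: the advection term cancels and the PDE becomes the heat equation u_σ = u_ηη on η ∈ ℝ.
Initial data: u(η,0) = θ(η,0) = -sin(η) + sin(2η) - 3sin(5η).
On η ∈ ℝ each mode satisfies (sin(nη))″ = -n² sin(nη), so exp(-n²σ) sin(nη) solves the heat equation; by superposition u(η,σ) = Σ c_n exp(-n²σ) sin(nη).
Reading off the coefficients: c_1=-1, c_2=1, c_5=-3, so u(η,σ) = -exp(-σ)sin(η) + exp(-4σ)sin(2η) - 3exp(-25σ)sin(5η).
Substituting back η = s - 2t, σ = t: θ(s,t) = u(s - 2t, t).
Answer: θ(s, t) = -exp(-t)sin(s - 2t) + exp(-4t)sin(2s - 4t) - 3exp(-25t)sin(5s - 10t)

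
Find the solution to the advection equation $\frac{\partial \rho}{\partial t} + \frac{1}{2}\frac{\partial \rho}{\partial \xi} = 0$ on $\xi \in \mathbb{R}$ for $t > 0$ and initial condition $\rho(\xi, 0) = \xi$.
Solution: By characteristics ($d\xi/dt = 1/2$), $\rho(\xi,t) = f(\xi - \frac{1}{2}t)$ with $f = \rho( \cdot , 0)$.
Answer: $\rho(\xi, t) = \xi - \frac{1}{2} t$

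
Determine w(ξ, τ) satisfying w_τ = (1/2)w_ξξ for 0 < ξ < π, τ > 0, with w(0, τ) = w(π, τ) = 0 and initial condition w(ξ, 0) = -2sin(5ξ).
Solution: Separating variables: w = Σ c_n exp(-n²τ/2) sin(nξ). From w(ξ,0) = -2sin(5ξ): c_5=-2.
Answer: w(ξ, τ) = -2exp(-25τ/2)sin(5ξ)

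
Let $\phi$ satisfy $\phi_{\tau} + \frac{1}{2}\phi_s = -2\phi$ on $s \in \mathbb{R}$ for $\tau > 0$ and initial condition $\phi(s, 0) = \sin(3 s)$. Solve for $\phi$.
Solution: Substitute $\phi = e^{-2\tau}u$, i.e. $u = e^{2\tau}\phi$.
By the product rule, $\phi_{\tau} = e^{-2\tau}(u_{\tau} - 2u)$, $\phi_s = e^{-2\tau}u_s$.
Substituting into the PDE and dividing by $e^{-2\tau}$: $u_{\tau} - 2u + \frac{1}{2}u_s = -2u$.
The lower-order terms cancel, leaving the standard advection equation $u_{\tau} + \frac{1}{2}u_s = 0$.
Initial data for $u$: $u(s,0) = \phi(s,0) = \sin(3 s)$.
Solve for $u$:
  By method of characteristics (waves move right with speed 1/2):
  Along characteristics $s - \frac{1}{2}\tau =$ const, $u$ is constant, so $u(s,\tau) = f(s - \frac{1}{2}\tau)$ with $f = u( \cdot , 0)$.
Hence $u(s,\tau) = \sin(3 s - 3 \tau/2)$.
Transform back: $\phi(s,\tau) = e^{-2\tau}u(s,\tau)$.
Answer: $\phi(s, \tau) = - e^{-2 \tau} \sin(3 \tau/2 - 3 s)$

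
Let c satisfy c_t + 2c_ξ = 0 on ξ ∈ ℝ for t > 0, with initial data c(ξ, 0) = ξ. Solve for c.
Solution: By characteristics (dξ/dt = 2), c(ξ,t) = f(ξ - 2t) with f = c(·, 0).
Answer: c(ξ, t) = -2t + ξ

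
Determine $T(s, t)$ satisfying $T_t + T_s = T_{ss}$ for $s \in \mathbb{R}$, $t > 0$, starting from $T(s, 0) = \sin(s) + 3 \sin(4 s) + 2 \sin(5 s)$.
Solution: Moving frame: $\eta = s - t$, $\sigma = t$, $T = u(\eta,\sigma)$, so $T_t = u_{\sigma} - u_{\eta}$ and $T_{ss} = u_{\eta\eta}$.
Hence $T_t + T_s = u_{\sigma}$ and the PDE becomes the heat equation $u_{\sigma} = u_{\eta\eta}$ on $\eta \in \mathbb{R}$.
Initial data: $u(\eta,0) = T(\eta,0) = \sin(\eta) + 3 \sin(4 \eta) + 2 \sin(5 \eta)$. Each mode $\sin(n\eta)$ decays as $e^{-n^2\sigma}$ on $\mathbb{R}$, so $u(\eta,\sigma) = \sum c_n e^{-n^2\sigma} \sin(n\eta)$ with $c_1=1, c_4=3, c_5=2$: $u(\eta,\sigma) = e^{-\sigma} \sin(\eta) + 3 e^{-16 \sigma} \sin(4 \eta) + 2 e^{-25 \sigma} \sin(5 \eta)$.
Substituting back: $T(s,t) = u(s - t, t)$.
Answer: $T(s, t) = e^{-t} \sin(s - t) + 3 e^{-16 t} \sin(4 s - 4 t) + 2 e^{-25 t} \sin(5 s - 5 t)$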